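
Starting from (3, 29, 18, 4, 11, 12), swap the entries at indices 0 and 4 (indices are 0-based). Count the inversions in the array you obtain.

10

Positions 0 and 4 hold 3 and 11; after swapping, the array is [11, 29, 18, 4, 3, 12].
Sweep left to right; for each value list the smaller values that follow it:
11 → 4, 3 → 2
29 → 18, 4, 3, 12 → 4
18 → 4, 3, 12 → 3
4 → 3 → 1
3 → none → 0
12 → none → 0
Sum: 2 + 4 + 3 + 1 + 0 + 0 = 10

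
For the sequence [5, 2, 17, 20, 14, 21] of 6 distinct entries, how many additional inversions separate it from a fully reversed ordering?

12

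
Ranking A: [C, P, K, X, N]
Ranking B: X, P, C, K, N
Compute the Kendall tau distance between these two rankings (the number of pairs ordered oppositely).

4

Assign each item its position (1..5) in the first ordering, then rewrite the second ordering as that position sequence:
positions: C→1, P→2, K→3, X→4, N→5
second ordering as positions: [4, 2, 1, 3, 5]
Discordant pairs = inversions in this position sequence.
4: 2, 1, 3 → 3
2: 1 → 1
1: 0
3: 0
5: 0
Total: 3 + 1 + 0 + 0 + 0 = 4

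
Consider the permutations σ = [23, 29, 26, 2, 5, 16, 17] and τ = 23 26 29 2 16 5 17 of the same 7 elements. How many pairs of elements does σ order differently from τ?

2 discordant pairs

Assign each item its position (1..7) in the first ordering, then rewrite the second ordering as that position sequence:
positions: 23→1, 29→2, 26→3, 2→4, 5→5, 16→6, 17→7
second ordering as positions: [1, 3, 2, 4, 6, 5, 7]
Discordant pairs = inversions in this position sequence.
1: 0
3: 2 → 1
2: 0
4: 0
6: 5 → 1
5: 0
7: 0
Total: 0 + 1 + 0 + 0 + 1 + 0 + 0 = 2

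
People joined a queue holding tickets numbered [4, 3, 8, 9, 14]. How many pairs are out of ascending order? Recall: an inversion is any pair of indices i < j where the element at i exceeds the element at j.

Inversion pairs (indices are 1-based):
(1,2): 4 > 3
That's 1 pair.

1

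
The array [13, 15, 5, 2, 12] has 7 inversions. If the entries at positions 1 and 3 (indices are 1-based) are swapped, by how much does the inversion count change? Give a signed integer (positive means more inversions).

Positions 1 and 3 hold 13 and 5; after swapping, the array is [5, 15, 13, 2, 12].
Sweep left to right; for each value list the smaller values that follow it:
5 → 2 → 1
15 → 13, 2, 12 → 3
13 → 2, 12 → 2
2 → none → 0
12 → none → 0
Sum: 1 + 3 + 2 + 0 + 0 = 6
Change: 6 − 7 = -1

-1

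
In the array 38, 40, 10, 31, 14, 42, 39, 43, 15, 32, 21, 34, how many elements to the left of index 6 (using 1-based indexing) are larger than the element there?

The element at index 6 is 42.
Elements before it: 38, 40, 10, 31, 14
None of them are larger than 42.

0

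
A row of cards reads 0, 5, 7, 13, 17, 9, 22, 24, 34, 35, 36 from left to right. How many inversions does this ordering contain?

Sweep left to right; for each value list the smaller values that follow it:
0 → none → 0
5 → none → 0
7 → none → 0
13 → 9 → 1
17 → 9 → 1
9 → none → 0
22 → none → 0
24 → none → 0
34 → none → 0
35 → none → 0
36 → none → 0
Sum: 0 + 0 + 0 + 1 + 1 + 0 + 0 + 0 + 0 + 0 + 0 = 2

2 inversions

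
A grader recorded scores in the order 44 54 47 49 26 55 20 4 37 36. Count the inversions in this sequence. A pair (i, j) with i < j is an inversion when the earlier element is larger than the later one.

Inversions: 30

For each element, count later entries that are smaller:
44 → 26, 20, 4, 37, 36 → 5
54 → 47, 49, 26, 20, 4, 37, 36 → 7
47 → 26, 20, 4, 37, 36 → 5
49 → 26, 20, 4, 37, 36 → 5
26 → 20, 4 → 2
55 → 20, 4, 37, 36 → 4
20 → 4 → 1
4 → none → 0
37 → 36 → 1
36 → none → 0
Sum: 5 + 7 + 5 + 5 + 2 + 4 + 1 + 0 + 1 + 0 = 30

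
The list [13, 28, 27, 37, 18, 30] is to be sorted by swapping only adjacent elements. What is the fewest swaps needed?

5

Each adjacent swap fixes exactly one inversion, so the minimum swap count equals the number of inversions.
Count inversions — for each element, later elements that are smaller:
13: none → 0
28: 27, 18 → 2
27: 18 → 1
37: 18, 30 → 2
18: none → 0
30: none → 0
Total inversions: 0 + 2 + 1 + 2 + 0 + 0 = 5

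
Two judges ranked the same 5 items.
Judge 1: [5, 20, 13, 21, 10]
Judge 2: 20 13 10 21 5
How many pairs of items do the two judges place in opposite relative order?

5 discordant pairs

Assign each item its position (1..5) in the first ordering, then rewrite the second ordering as that position sequence:
positions: 5→1, 20→2, 13→3, 21→4, 10→5
second ordering as positions: [2, 3, 5, 4, 1]
Discordant pairs = inversions in this position sequence.
2: 1 → 1
3: 1 → 1
5: 4, 1 → 2
4: 1 → 1
1: 0
Total: 1 + 1 + 2 + 1 + 0 = 5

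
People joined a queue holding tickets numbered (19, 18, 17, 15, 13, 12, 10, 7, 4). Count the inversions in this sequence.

Count, for each position, how many later elements it exceeds:
19: 8
18: 7
17: 6
15: 5
13: 4
12: 3
10: 2
7: 1
4: 0
Sum: 8 + 7 + 6 + 5 + 4 + 3 + 2 + 1 + 0 = 36

36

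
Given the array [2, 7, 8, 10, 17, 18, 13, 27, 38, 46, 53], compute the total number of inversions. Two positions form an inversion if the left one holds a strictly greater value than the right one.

Element-by-element contributions:
2: 0
7: 0
8: 0
10: 0
17: 1
18: 1
13: 0
27: 0
38: 0
46: 0
53: 0
Sum: 0 + 0 + 0 + 0 + 1 + 1 + 0 + 0 + 0 + 0 + 0 = 2

2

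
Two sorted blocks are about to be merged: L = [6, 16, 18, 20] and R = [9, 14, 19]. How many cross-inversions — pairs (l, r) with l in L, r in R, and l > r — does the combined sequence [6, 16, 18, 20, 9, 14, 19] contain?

7 cross-inversions

Take each right-half value and tally the left-half values above it:
r = 9: 16, 18, 20 → 3
r = 14: 16, 18, 20 → 3
r = 19: 20 → 1
Cross-inversions: 3 + 3 + 1 = 7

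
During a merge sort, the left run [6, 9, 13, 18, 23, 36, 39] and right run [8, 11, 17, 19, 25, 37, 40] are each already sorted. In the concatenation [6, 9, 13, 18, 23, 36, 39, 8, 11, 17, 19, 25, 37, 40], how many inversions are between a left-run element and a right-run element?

Take each right-half value and tally the left-half values above it:
r = 8: 9, 13, 18, 23, 36, 39 → 6
r = 11: 13, 18, 23, 36, 39 → 5
r = 17: 18, 23, 36, 39 → 4
r = 19: 23, 36, 39 → 3
r = 25: 36, 39 → 2
r = 37: 39 → 1
r = 40: none → 0
Cross-inversions: 6 + 5 + 4 + 3 + 2 + 1 + 0 = 21

21 split inversions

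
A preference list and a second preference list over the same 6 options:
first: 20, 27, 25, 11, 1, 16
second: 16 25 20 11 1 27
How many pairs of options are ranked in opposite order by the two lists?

9 pairs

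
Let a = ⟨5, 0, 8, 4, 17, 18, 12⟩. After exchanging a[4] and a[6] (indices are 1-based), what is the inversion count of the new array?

Positions 4 and 6 hold 4 and 18; after swapping, the array is [5, 0, 8, 18, 17, 4, 12].
Element-by-element contributions:
5 → 0, 4 → 2
0 → none → 0
8 → 4 → 1
18 → 17, 4, 12 → 3
17 → 4, 12 → 2
4 → none → 0
12 → none → 0
Sum: 2 + 0 + 1 + 3 + 2 + 0 + 0 = 8

8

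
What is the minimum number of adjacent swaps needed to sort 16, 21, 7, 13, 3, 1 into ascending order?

The minimum number of adjacent swaps to sort an array equals its inversion count, since every such swap removes exactly one inversion.
Count inversions — for each element, later elements that are smaller:
16: 7, 13, 3, 1 → 4
21: 7, 13, 3, 1 → 4
7: 3, 1 → 2
13: 3, 1 → 2
3: 1 → 1
1: none → 0
Total inversions: 4 + 4 + 2 + 2 + 1 + 0 = 13

There are 13 swaps.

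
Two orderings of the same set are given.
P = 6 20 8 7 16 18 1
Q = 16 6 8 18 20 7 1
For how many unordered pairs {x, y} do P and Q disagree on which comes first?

Assign each item its position (1..7) in the first ordering, then rewrite the second ordering as that position sequence:
positions: 6→1, 20→2, 8→3, 7→4, 16→5, 18→6, 1→7
second ordering as positions: [5, 1, 3, 6, 2, 4, 7]
Discordant pairs = inversions in this position sequence.
5: 1, 3, 2, 4 → 4
1: 0
3: 2 → 1
6: 2, 4 → 2
2: 0
4: 0
7: 0
Total: 4 + 0 + 1 + 2 + 0 + 0 + 0 = 7

7 disagreeing pairs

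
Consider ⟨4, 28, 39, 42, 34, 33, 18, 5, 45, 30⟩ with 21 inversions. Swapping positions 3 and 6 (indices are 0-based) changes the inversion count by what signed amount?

-5

Positions 3 and 6 hold 42 and 18; after swapping, the array is [4, 28, 39, 18, 34, 33, 42, 5, 45, 30].
For each element, count later entries that are smaller:
4 → none → 0
28 → 18, 5 → 2
39 → 18, 34, 33, 5, 30 → 5
18 → 5 → 1
34 → 33, 5, 30 → 3
33 → 5, 30 → 2
42 → 5, 30 → 2
5 → none → 0
45 → 30 → 1
30 → none → 0
Sum: 0 + 2 + 5 + 1 + 3 + 2 + 2 + 0 + 1 + 0 = 16
Change: 16 − 21 = -5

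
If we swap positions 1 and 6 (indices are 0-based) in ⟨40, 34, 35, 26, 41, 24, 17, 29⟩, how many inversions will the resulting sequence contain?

Positions 1 and 6 hold 34 and 17; after swapping, the array is [40, 17, 35, 26, 41, 24, 34, 29].
Element-by-element contributions:
40: 6
17: 0
35: 4
26: 1
41: 3
24: 0
34: 1
29: 0
Sum: 6 + 0 + 4 + 1 + 3 + 0 + 1 + 0 = 15

15 inversions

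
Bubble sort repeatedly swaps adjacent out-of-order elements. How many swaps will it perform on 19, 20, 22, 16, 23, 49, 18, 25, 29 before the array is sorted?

10 adjacent swaps

Each adjacent swap fixes exactly one inversion, so the minimum swap count equals the number of inversions.
Count inversions — for each element, later elements that are smaller:
19: 16, 18 → 2
20: 16, 18 → 2
22: 16, 18 → 2
16: none → 0
23: 18 → 1
49: 18, 25, 29 → 3
18: none → 0
25: none → 0
29: none → 0
Total inversions: 2 + 2 + 2 + 0 + 1 + 3 + 0 + 0 + 0 = 10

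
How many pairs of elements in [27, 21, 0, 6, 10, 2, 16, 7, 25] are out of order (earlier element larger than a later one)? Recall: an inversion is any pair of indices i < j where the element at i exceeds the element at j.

18

Count, for each position, how many later elements it exceeds:
27: 8
21: 6
0: 0
6: 1
10: 2
2: 0
16: 1
7: 0
25: 0
Sum: 8 + 6 + 0 + 1 + 2 + 0 + 1 + 0 + 0 = 18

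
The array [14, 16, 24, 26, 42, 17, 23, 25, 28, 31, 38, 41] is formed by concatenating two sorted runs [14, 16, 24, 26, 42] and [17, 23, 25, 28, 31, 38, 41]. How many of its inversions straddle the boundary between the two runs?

For each element r of the right run, count left-run elements greater than r:
r = 17: 24, 26, 42 → 3
r = 23: 24, 26, 42 → 3
r = 25: 26, 42 → 2
r = 28: 42 → 1
r = 31: 42 → 1
r = 38: 42 → 1
r = 41: 42 → 1
Cross-inversions: 3 + 3 + 2 + 1 + 1 + 1 + 1 = 12

12 cross-inversions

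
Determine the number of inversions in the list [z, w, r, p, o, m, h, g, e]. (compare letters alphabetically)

Count, for each position, how many later elements it exceeds:
z → w, r, p, o, m, h, g, e → 8
w → r, p, o, m, h, g, e → 7
r → p, o, m, h, g, e → 6
p → o, m, h, g, e → 5
o → m, h, g, e → 4
m → h, g, e → 3
h → g, e → 2
g → e → 1
e → none → 0
Sum: 8 + 7 + 6 + 5 + 4 + 3 + 2 + 1 + 0 = 36

36 inversions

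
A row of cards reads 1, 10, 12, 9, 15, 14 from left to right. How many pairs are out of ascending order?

3

Out-of-order index pairs (0-indexed):
(1,3): 10 > 9
(2,3): 12 > 9
(4,5): 15 > 14
That's 3 pairs.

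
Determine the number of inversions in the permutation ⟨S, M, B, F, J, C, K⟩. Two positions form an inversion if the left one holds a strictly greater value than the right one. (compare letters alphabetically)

For each element, count later entries that are smaller:
S → M, B, F, J, C, K → 6
M → B, F, J, C, K → 5
B → none → 0
F → C → 1
J → C → 1
C → none → 0
K → none → 0
Sum: 6 + 5 + 0 + 1 + 1 + 0 + 0 = 13

Out-of-order pairs: 13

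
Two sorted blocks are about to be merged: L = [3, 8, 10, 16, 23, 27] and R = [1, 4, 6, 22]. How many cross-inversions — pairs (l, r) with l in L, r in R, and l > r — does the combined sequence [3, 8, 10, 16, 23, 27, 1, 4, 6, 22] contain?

Take each right-half value and tally the left-half values above it:
r = 1: 3, 8, 10, 16, 23, 27 → 6
r = 4: 8, 10, 16, 23, 27 → 5
r = 6: 8, 10, 16, 23, 27 → 5
r = 22: 23, 27 → 2
Cross-inversions: 6 + 5 + 5 + 2 = 18

18 cross-inversions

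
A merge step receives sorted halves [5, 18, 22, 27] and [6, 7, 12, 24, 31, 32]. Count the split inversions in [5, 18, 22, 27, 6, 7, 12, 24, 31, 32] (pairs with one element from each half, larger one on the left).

Cross-inversions: 10

Take each right-half value and tally the left-half values above it:
r = 6: 18, 22, 27 → 3
r = 7: 18, 22, 27 → 3
r = 12: 18, 22, 27 → 3
r = 24: 27 → 1
r = 31: none → 0
r = 32: none → 0
Cross-inversions: 3 + 3 + 3 + 1 + 0 + 0 = 10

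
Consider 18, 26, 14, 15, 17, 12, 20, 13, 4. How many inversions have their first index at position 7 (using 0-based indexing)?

1 such element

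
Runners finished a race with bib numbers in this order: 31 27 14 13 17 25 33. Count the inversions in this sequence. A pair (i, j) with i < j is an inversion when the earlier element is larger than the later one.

Out-of-order index pairs (0-indexed):
(0,1): 31 > 27
(0,2): 31 > 14
(0,3): 31 > 13
(0,4): 31 > 17
(0,5): 31 > 25
(1,2): 27 > 14
(1,3): 27 > 13
(1,4): 27 > 17
(1,5): 27 > 25
(2,3): 14 > 13
That's 10 pairs.

10 inversions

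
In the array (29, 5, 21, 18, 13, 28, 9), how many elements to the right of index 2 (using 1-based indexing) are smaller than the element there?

The element at index 2 is 5.
Elements after it: 21, 18, 13, 28, 9
None of them are smaller than 5.

0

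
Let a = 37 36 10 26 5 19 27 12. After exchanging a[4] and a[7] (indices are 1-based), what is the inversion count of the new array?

20

Positions 4 and 7 hold 26 and 27; after swapping, the array is [37, 36, 10, 27, 5, 19, 26, 12].
Element-by-element contributions:
37: 7
36: 6
10: 1
27: 4
5: 0
19: 1
26: 1
12: 0
Sum: 7 + 6 + 1 + 4 + 0 + 1 + 1 + 0 = 20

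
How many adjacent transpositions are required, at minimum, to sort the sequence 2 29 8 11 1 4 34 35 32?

Minimum adjacent swaps = number of inversions (each swap of adjacent out-of-order elements removes one inversion and no swap can remove more).
Count inversions — for each element, later elements that are smaller:
2: 1 → 1
29: 8, 11, 1, 4 → 4
8: 1, 4 → 2
11: 1, 4 → 2
1: none → 0
4: none → 0
34: 32 → 1
35: 32 → 1
32: none → 0
Total inversions: 1 + 4 + 2 + 2 + 0 + 0 + 1 + 1 + 0 = 11

11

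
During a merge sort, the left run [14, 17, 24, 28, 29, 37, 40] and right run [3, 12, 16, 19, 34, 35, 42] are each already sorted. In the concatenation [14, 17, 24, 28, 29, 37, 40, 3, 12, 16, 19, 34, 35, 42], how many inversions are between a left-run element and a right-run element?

Cross-inversions: 29

Count, for every r in R, how many entries of L exceed r:
r = 3: 14, 17, 24, 28, 29, 37, 40 → 7
r = 12: 14, 17, 24, 28, 29, 37, 40 → 7
r = 16: 17, 24, 28, 29, 37, 40 → 6
r = 19: 24, 28, 29, 37, 40 → 5
r = 34: 37, 40 → 2
r = 35: 37, 40 → 2
r = 42: none → 0
Cross-inversions: 7 + 7 + 6 + 5 + 2 + 2 + 0 = 29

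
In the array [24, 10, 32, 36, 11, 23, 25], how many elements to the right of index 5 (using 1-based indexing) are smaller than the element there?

0

The element at index 5 is 11.
Elements after it: 23, 25
None of them are smaller than 11.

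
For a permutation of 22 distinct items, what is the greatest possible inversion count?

A reversed (strictly descending) arrangement makes every pair an inversion, giving C(22, 2) inversions.
C(22, 2) = 22·21/2 = 231

Inversions: 231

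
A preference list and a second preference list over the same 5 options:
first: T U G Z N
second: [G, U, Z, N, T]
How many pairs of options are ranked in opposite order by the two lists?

Assign each item its position (1..5) in the first ordering, then rewrite the second ordering as that position sequence:
positions: T→1, U→2, G→3, Z→4, N→5
second ordering as positions: [3, 2, 4, 5, 1]
Discordant pairs = inversions in this position sequence.
3: 2, 1 → 2
2: 1 → 1
4: 1 → 1
5: 1 → 1
1: 0
Total: 2 + 1 + 1 + 1 + 0 = 5

5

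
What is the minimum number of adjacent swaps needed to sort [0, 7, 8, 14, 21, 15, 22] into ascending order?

1 swap

The minimum number of adjacent swaps to sort an array equals its inversion count, since every such swap removes exactly one inversion.
Count inversions — for each element, later elements that are smaller:
0: none → 0
7: none → 0
8: none → 0
14: none → 0
21: 15 → 1
15: none → 0
22: none → 0
Total inversions: 0 + 0 + 0 + 0 + 1 + 0 + 0 = 1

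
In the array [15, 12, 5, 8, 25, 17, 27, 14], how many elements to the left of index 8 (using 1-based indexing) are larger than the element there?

The element at index 8 is 14.
Elements before it: 15, 12, 5, 8, 25, 17, 27
Those larger than 14: 15, 25, 17, 27

4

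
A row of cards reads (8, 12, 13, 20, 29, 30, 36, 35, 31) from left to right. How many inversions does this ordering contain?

Element-by-element contributions:
8: 0
12: 0
13: 0
20: 0
29: 0
30: 0
36: 2
35: 1
31: 0
Sum: 0 + 0 + 0 + 0 + 0 + 0 + 2 + 1 + 0 = 3

3 inversions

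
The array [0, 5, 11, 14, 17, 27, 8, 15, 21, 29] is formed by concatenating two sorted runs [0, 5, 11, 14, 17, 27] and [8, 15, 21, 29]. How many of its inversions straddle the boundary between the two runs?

For each element r of the right run, count left-run elements greater than r:
r = 8: 11, 14, 17, 27 → 4
r = 15: 17, 27 → 2
r = 21: 27 → 1
r = 29: none → 0
Cross-inversions: 4 + 2 + 1 + 0 = 7

7 split inversions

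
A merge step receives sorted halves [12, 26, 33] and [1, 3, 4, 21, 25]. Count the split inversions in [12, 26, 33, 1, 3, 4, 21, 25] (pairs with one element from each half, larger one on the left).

13 cross-inversions

Count, for every r in R, how many entries of L exceed r:
r = 1: 12, 26, 33 → 3
r = 3: 12, 26, 33 → 3
r = 4: 12, 26, 33 → 3
r = 21: 26, 33 → 2
r = 25: 26, 33 → 2
Cross-inversions: 3 + 3 + 3 + 2 + 2 = 13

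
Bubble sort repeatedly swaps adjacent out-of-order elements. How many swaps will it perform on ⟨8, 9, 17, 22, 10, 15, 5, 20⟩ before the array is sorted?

11 adjacent swaps

The minimum number of adjacent swaps to sort an array equals its inversion count, since every such swap removes exactly one inversion.
Count inversions — for each element, later elements that are smaller:
8: 5 → 1
9: 5 → 1
17: 10, 15, 5 → 3
22: 10, 15, 5, 20 → 4
10: 5 → 1
15: 5 → 1
5: none → 0
20: none → 0
Total inversions: 1 + 1 + 3 + 4 + 1 + 1 + 0 + 0 = 11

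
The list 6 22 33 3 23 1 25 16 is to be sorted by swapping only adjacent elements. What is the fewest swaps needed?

14

Each adjacent swap fixes exactly one inversion, so the minimum swap count equals the number of inversions.
Count inversions — for each element, later elements that are smaller:
6: 3, 1 → 2
22: 3, 1, 16 → 3
33: 3, 23, 1, 25, 16 → 5
3: 1 → 1
23: 1, 16 → 2
1: none → 0
25: 16 → 1
16: none → 0
Total inversions: 2 + 3 + 5 + 1 + 2 + 0 + 1 + 0 = 14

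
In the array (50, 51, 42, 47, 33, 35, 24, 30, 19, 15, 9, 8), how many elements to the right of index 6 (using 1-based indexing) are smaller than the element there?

6 such elements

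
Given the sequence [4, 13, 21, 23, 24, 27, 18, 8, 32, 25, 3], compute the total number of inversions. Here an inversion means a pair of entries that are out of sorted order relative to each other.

22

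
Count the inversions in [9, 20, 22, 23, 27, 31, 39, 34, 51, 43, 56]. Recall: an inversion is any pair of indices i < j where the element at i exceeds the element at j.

Inversions: 2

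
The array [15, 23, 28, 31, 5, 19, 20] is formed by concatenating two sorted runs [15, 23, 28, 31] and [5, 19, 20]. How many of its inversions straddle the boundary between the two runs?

10 cross-inversions

Count, for every r in R, how many entries of L exceed r:
r = 5: 15, 23, 28, 31 → 4
r = 19: 23, 28, 31 → 3
r = 20: 23, 28, 31 → 3
Cross-inversions: 4 + 3 + 3 = 10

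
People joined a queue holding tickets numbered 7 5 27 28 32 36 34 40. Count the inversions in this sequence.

Sweep left to right; for each value list the smaller values that follow it:
7 → 5 → 1
5 → none → 0
27 → none → 0
28 → none → 0
32 → none → 0
36 → 34 → 1
34 → none → 0
40 → none → 0
Sum: 1 + 0 + 0 + 0 + 0 + 1 + 0 + 0 = 2

There are 2 inversions.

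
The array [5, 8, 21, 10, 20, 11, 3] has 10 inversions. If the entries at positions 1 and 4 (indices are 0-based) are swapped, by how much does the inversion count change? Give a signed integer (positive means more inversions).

+3

Positions 1 and 4 hold 8 and 20; after swapping, the array is [5, 20, 21, 10, 8, 11, 3].
Count, for each position, how many later elements it exceeds:
5 → 3 → 1
20 → 10, 8, 11, 3 → 4
21 → 10, 8, 11, 3 → 4
10 → 8, 3 → 2
8 → 3 → 1
11 → 3 → 1
3 → none → 0
Sum: 1 + 4 + 4 + 2 + 1 + 1 + 0 = 13
Change: 13 − 10 = +3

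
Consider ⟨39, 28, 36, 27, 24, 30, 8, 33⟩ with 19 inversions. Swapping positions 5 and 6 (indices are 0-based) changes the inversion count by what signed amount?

-1

Positions 5 and 6 hold 30 and 8; after swapping, the array is [39, 28, 36, 27, 24, 8, 30, 33].
Element-by-element contributions:
39 → 28, 36, 27, 24, 8, 30, 33 → 7
28 → 27, 24, 8 → 3
36 → 27, 24, 8, 30, 33 → 5
27 → 24, 8 → 2
24 → 8 → 1
8 → none → 0
30 → none → 0
33 → none → 0
Sum: 7 + 3 + 5 + 2 + 1 + 0 + 0 + 0 = 18
Change: 18 − 19 = -1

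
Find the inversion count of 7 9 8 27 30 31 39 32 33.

3

Count, for each position, how many later elements it exceeds:
7 → none → 0
9 → 8 → 1
8 → none → 0
27 → none → 0
30 → none → 0
31 → none → 0
39 → 32, 33 → 2
32 → none → 0
33 → none → 0
Sum: 0 + 1 + 0 + 0 + 0 + 0 + 2 + 0 + 0 = 3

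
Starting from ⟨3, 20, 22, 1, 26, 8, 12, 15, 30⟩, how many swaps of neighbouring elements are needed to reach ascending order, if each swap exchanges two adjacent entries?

12

Each adjacent swap fixes exactly one inversion, so the minimum swap count equals the number of inversions.
Count inversions — for each element, later elements that are smaller:
3: 1 → 1
20: 1, 8, 12, 15 → 4
22: 1, 8, 12, 15 → 4
1: none → 0
26: 8, 12, 15 → 3
8: none → 0
12: none → 0
15: none → 0
30: none → 0
Total inversions: 1 + 4 + 4 + 0 + 3 + 0 + 0 + 0 + 0 = 12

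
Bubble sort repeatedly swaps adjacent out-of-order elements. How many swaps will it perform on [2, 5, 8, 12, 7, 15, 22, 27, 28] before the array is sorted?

Minimum adjacent swaps = number of inversions (each swap of adjacent out-of-order elements removes one inversion and no swap can remove more).
Count inversions — for each element, later elements that are smaller:
2: none → 0
5: none → 0
8: 7 → 1
12: 7 → 1
7: none → 0
15: none → 0
22: none → 0
27: none → 0
28: none → 0
Total inversions: 0 + 0 + 1 + 1 + 0 + 0 + 0 + 0 + 0 = 2

2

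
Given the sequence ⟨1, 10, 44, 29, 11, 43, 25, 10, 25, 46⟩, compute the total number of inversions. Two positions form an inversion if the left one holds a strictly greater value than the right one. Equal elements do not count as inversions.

Element-by-element contributions:
1 → none → 0
10 → none → 0
44 → 29, 11, 43, 25, 10, 25 → 6
29 → 11, 25, 10, 25 → 4
11 → 10 → 1
43 → 25, 10, 25 → 3
25 → 10 → 1
10 → none → 0
25 → none → 0
46 → none → 0
Sum: 0 + 0 + 6 + 4 + 1 + 3 + 1 + 0 + 0 + 0 = 15

15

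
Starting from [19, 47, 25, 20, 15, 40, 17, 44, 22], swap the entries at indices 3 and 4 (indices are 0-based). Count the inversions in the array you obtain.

17 inversions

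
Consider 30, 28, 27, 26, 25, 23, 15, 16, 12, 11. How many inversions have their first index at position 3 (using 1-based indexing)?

The element at index 3 is 27.
Elements after it: 26, 25, 23, 15, 16, 12, 11
Those smaller than 27: 26, 25, 23, 15, 16, 12, 11

7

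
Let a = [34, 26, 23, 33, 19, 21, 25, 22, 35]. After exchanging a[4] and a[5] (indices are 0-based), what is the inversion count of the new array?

21 inversions

Positions 4 and 5 hold 19 and 21; after swapping, the array is [34, 26, 23, 33, 21, 19, 25, 22, 35].
For each element, count later entries that are smaller:
34 → 26, 23, 33, 21, 19, 25, 22 → 7
26 → 23, 21, 19, 25, 22 → 5
23 → 21, 19, 22 → 3
33 → 21, 19, 25, 22 → 4
21 → 19 → 1
19 → none → 0
25 → 22 → 1
22 → none → 0
35 → none → 0
Sum: 7 + 5 + 3 + 4 + 1 + 0 + 1 + 0 + 0 = 21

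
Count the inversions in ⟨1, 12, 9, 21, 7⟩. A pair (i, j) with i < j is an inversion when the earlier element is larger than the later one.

4 out-of-order pairs

Inversion pairs (indices are 0-based):
(1,2): 12 > 9
(1,4): 12 > 7
(2,4): 9 > 7
(3,4): 21 > 7
That's 4 pairs.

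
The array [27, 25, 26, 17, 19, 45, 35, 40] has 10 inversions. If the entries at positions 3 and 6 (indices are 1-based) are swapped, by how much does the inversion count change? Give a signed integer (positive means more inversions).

+1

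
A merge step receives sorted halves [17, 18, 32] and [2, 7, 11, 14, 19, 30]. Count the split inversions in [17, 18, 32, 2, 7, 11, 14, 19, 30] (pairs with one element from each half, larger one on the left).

Count, for every r in R, how many entries of L exceed r:
r = 2: 17, 18, 32 → 3
r = 7: 17, 18, 32 → 3
r = 11: 17, 18, 32 → 3
r = 14: 17, 18, 32 → 3
r = 19: 32 → 1
r = 30: 32 → 1
Cross-inversions: 3 + 3 + 3 + 3 + 1 + 1 = 14

14 cross-inversions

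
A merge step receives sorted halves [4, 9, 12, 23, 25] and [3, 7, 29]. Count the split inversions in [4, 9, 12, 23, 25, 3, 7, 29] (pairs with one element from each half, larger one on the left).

Split inversions: 9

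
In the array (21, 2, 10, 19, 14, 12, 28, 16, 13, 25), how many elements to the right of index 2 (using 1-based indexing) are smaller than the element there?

The element at index 2 is 2.
Elements after it: 10, 19, 14, 12, 28, 16, 13, 25
None of them are smaller than 2.

0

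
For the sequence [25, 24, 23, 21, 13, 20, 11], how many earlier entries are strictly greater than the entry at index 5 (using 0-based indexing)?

The element at index 5 is 20.
Elements before it: 25, 24, 23, 21, 13
Those larger than 20: 25, 24, 23, 21

4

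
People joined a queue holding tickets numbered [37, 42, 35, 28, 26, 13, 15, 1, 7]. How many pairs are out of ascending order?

33 inversions

Count, for each position, how many later elements it exceeds:
37: 7
42: 7
35: 6
28: 5
26: 4
13: 2
15: 2
1: 0
7: 0
Sum: 7 + 7 + 6 + 5 + 4 + 2 + 2 + 0 + 0 = 33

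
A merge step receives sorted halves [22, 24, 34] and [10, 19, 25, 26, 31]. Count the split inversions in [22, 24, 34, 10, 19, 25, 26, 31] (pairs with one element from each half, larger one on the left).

Count, for every r in R, how many entries of L exceed r:
r = 10: 22, 24, 34 → 3
r = 19: 22, 24, 34 → 3
r = 25: 34 → 1
r = 26: 34 → 1
r = 31: 34 → 1
Cross-inversions: 3 + 3 + 1 + 1 + 1 = 9

Split inversions: 9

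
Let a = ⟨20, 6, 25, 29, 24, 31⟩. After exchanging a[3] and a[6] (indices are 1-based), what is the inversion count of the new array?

Positions 3 and 6 hold 25 and 31; after swapping, the array is [20, 6, 31, 29, 24, 25].
Count, for each position, how many later elements it exceeds:
20 → 6 → 1
6 → none → 0
31 → 29, 24, 25 → 3
29 → 24, 25 → 2
24 → none → 0
25 → none → 0
Sum: 1 + 0 + 3 + 2 + 0 + 0 = 6

6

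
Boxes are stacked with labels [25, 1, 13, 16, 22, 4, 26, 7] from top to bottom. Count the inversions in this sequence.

Out-of-order pairs: 13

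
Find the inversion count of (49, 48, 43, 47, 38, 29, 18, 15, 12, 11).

44

Count, for each position, how many later elements it exceeds:
49 → 48, 43, 47, 38, 29, 18, 15, 12, 11 → 9
48 → 43, 47, 38, 29, 18, 15, 12, 11 → 8
43 → 38, 29, 18, 15, 12, 11 → 6
47 → 38, 29, 18, 15, 12, 11 → 6
38 → 29, 18, 15, 12, 11 → 5
29 → 18, 15, 12, 11 → 4
18 → 15, 12, 11 → 3
15 → 12, 11 → 2
12 → 11 → 1
11 → none → 0
Sum: 9 + 8 + 6 + 6 + 5 + 4 + 3 + 2 + 1 + 0 = 44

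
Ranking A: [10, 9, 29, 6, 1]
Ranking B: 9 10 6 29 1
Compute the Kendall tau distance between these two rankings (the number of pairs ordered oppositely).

Assign each item its position (1..5) in the first ordering, then rewrite the second ordering as that position sequence:
positions: 10→1, 9→2, 29→3, 6→4, 1→5
second ordering as positions: [2, 1, 4, 3, 5]
Discordant pairs = inversions in this position sequence.
2: 1 → 1
1: 0
4: 3 → 1
3: 0
5: 0
Total: 1 + 0 + 1 + 0 + 0 = 2

Discordant pairs: 2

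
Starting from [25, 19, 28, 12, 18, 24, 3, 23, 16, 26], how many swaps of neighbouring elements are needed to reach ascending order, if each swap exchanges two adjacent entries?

Each adjacent swap fixes exactly one inversion, so the minimum swap count equals the number of inversions.
Count inversions — for each element, later elements that are smaller:
25: 19, 12, 18, 24, 3, 23, 16 → 7
19: 12, 18, 3, 16 → 4
28: 12, 18, 24, 3, 23, 16, 26 → 7
12: 3 → 1
18: 3, 16 → 2
24: 3, 23, 16 → 3
3: none → 0
23: 16 → 1
16: none → 0
26: none → 0
Total inversions: 7 + 4 + 7 + 1 + 2 + 3 + 0 + 1 + 0 + 0 = 25

25 swaps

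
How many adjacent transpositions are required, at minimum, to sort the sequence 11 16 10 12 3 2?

12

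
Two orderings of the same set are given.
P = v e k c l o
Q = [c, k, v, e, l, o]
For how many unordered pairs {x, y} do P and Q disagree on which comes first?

There are 5 disagreeing pairs.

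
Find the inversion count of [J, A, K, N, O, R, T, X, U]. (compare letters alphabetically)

2 inversions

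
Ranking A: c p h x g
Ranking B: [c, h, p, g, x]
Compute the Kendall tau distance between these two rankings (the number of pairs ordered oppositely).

2

Assign each item its position (1..5) in the first ordering, then rewrite the second ordering as that position sequence:
positions: c→1, p→2, h→3, x→4, g→5
second ordering as positions: [1, 3, 2, 5, 4]
Discordant pairs = inversions in this position sequence.
1: 0
3: 2 → 1
2: 0
5: 4 → 1
4: 0
Total: 0 + 1 + 0 + 1 + 0 = 2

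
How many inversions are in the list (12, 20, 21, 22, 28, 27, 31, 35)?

1 out-of-order pair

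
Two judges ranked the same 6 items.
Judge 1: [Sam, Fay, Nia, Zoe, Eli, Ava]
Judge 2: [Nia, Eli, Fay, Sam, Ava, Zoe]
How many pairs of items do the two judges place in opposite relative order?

Assign each item its position (1..6) in the first ordering, then rewrite the second ordering as that position sequence:
positions: Sam→1, Fay→2, Nia→3, Zoe→4, Eli→5, Ava→6
second ordering as positions: [3, 5, 2, 1, 6, 4]
Discordant pairs = inversions in this position sequence.
3: 2, 1 → 2
5: 2, 1, 4 → 3
2: 1 → 1
1: 0
6: 4 → 1
4: 0
Total: 2 + 3 + 1 + 0 + 1 + 0 = 7

7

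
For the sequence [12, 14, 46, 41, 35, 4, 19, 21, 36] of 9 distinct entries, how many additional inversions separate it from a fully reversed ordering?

Maximum inversions for 9 distinct elements is C(9, 2) = 9·8/2 = 36.
Current inversions — for each element, count later smaller elements:
12: 1
14: 1
46: 6
41: 5
35: 3
4: 0
19: 0
21: 0
36: 0
Current total: 1 + 1 + 6 + 5 + 3 + 0 + 0 + 0 + 0 = 16
Shortfall: 36 − 16 = 20

20 inversions short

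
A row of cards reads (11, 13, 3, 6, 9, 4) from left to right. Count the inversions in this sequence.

Listing every pair i<j with a[i]>a[j] (using 0-based positions):
(0,2): 11 > 3
(0,3): 11 > 6
(0,4): 11 > 9
(0,5): 11 > 4
(1,2): 13 > 3
(1,3): 13 > 6
(1,4): 13 > 9
(1,5): 13 > 4
(3,5): 6 > 4
(4,5): 9 > 4
That's 10 pairs.

10 inversions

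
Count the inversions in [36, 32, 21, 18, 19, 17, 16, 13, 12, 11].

There are 44 inversions.

For each element, count later entries that are smaller:
36 → 32, 21, 18, 19, 17, 16, 13, 12, 11 → 9
32 → 21, 18, 19, 17, 16, 13, 12, 11 → 8
21 → 18, 19, 17, 16, 13, 12, 11 → 7
18 → 17, 16, 13, 12, 11 → 5
19 → 17, 16, 13, 12, 11 → 5
17 → 16, 13, 12, 11 → 4
16 → 13, 12, 11 → 3
13 → 12, 11 → 2
12 → 11 → 1
11 → none → 0
Sum: 9 + 8 + 7 + 5 + 5 + 4 + 3 + 2 + 1 + 0 = 44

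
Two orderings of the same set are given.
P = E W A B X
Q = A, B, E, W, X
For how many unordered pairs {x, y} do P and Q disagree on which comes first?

Assign each item its position (1..5) in the first ordering, then rewrite the second ordering as that position sequence:
positions: E→1, W→2, A→3, B→4, X→5
second ordering as positions: [3, 4, 1, 2, 5]
Discordant pairs = inversions in this position sequence.
3: 1, 2 → 2
4: 1, 2 → 2
1: 0
2: 0
5: 0
Total: 2 + 2 + 0 + 0 + 0 = 4

4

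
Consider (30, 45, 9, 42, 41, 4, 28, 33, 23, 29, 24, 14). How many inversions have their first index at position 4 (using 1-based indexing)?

8

The element at index 4 is 42.
Elements after it: 41, 4, 28, 33, 23, 29, 24, 14
Those smaller than 42: 41, 4, 28, 33, 23, 29, 24, 14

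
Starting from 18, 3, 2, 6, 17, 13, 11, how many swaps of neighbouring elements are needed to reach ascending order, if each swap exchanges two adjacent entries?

Each adjacent swap fixes exactly one inversion, so the minimum swap count equals the number of inversions.
Count inversions — for each element, later elements that are smaller:
18: 3, 2, 6, 17, 13, 11 → 6
3: 2 → 1
2: none → 0
6: none → 0
17: 13, 11 → 2
13: 11 → 1
11: none → 0
Total inversions: 6 + 1 + 0 + 0 + 2 + 1 + 0 = 10

10 adjacent swaps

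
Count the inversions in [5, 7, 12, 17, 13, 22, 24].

Listing every pair i<j with a[i]>a[j] (using 1-based positions):
(4,5): 17 > 13
That's 1 pair.

1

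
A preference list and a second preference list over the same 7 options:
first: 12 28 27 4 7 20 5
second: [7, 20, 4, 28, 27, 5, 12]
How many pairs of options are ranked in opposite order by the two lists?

14 pairs

Assign each item its position (1..7) in the first ordering, then rewrite the second ordering as that position sequence:
positions: 12→1, 28→2, 27→3, 4→4, 7→5, 20→6, 5→7
second ordering as positions: [5, 6, 4, 2, 3, 7, 1]
Discordant pairs = inversions in this position sequence.
5: 4, 2, 3, 1 → 4
6: 4, 2, 3, 1 → 4
4: 2, 3, 1 → 3
2: 1 → 1
3: 1 → 1
7: 1 → 1
1: 0
Total: 4 + 4 + 3 + 1 + 1 + 1 + 0 = 14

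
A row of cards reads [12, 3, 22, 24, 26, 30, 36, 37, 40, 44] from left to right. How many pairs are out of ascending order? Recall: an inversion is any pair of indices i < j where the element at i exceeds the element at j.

1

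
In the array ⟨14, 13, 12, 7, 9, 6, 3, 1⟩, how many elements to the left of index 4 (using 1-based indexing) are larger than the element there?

The element at index 4 is 7.
Elements before it: 14, 13, 12
Those larger than 7: 14, 13, 12

3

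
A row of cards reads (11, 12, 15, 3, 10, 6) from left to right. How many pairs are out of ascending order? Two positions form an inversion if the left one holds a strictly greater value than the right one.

For each element, count later entries that are smaller:
11: 3
12: 3
15: 3
3: 0
10: 1
6: 0
Sum: 3 + 3 + 3 + 0 + 1 + 0 = 10

10 inversions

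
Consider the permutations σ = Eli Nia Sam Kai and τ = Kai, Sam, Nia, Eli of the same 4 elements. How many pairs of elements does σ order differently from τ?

6 discordant pairs

Assign each item its position (1..4) in the first ordering, then rewrite the second ordering as that position sequence:
positions: Eli→1, Nia→2, Sam→3, Kai→4
second ordering as positions: [4, 3, 2, 1]
Discordant pairs = inversions in this position sequence.
4: 3, 2, 1 → 3
3: 2, 1 → 2
2: 1 → 1
1: 0
Total: 3 + 2 + 1 + 0 = 6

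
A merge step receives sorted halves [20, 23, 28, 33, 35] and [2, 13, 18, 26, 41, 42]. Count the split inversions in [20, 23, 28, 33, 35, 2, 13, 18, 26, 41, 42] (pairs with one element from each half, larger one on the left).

18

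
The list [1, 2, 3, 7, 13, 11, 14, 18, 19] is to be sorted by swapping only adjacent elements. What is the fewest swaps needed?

1

Minimum adjacent swaps = number of inversions (each swap of adjacent out-of-order elements removes one inversion and no swap can remove more).
Count inversions — for each element, later elements that are smaller:
1: none → 0
2: none → 0
3: none → 0
7: none → 0
13: 11 → 1
11: none → 0
14: none → 0
18: none → 0
19: none → 0
Total inversions: 0 + 0 + 0 + 0 + 1 + 0 + 0 + 0 + 0 = 1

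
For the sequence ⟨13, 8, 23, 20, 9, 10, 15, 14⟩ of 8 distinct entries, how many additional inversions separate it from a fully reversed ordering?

Maximum inversions for 8 distinct elements is C(8, 2) = 8·7/2 = 28.
Current inversions — for each element, count later smaller elements:
13: 3
8: 0
23: 5
20: 4
9: 0
10: 0
15: 1
14: 0
Current total: 3 + 0 + 5 + 4 + 0 + 0 + 1 + 0 = 13
Shortfall: 28 − 13 = 15

15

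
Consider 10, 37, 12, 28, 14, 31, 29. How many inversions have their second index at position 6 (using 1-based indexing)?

1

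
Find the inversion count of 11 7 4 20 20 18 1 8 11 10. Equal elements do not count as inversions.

Count, for each position, how many later elements it exceeds:
11 → 7, 4, 1, 8, 10 → 5
7 → 4, 1 → 2
4 → 1 → 1
20 → 18, 1, 8, 11, 10 → 5
20 → 18, 1, 8, 11, 10 → 5
18 → 1, 8, 11, 10 → 4
1 → none → 0
8 → none → 0
11 → 10 → 1
10 → none → 0
Sum: 5 + 2 + 1 + 5 + 5 + 4 + 0 + 0 + 1 + 0 = 23

23 inversions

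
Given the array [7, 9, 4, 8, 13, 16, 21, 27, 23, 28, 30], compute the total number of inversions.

4

Count, for each position, how many later elements it exceeds:
7: 1
9: 2
4: 0
8: 0
13: 0
16: 0
21: 0
27: 1
23: 0
28: 0
30: 0
Sum: 1 + 2 + 0 + 0 + 0 + 0 + 0 + 1 + 0 + 0 + 0 = 4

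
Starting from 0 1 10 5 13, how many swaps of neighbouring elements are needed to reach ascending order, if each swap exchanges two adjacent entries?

1

The minimum number of adjacent swaps to sort an array equals its inversion count, since every such swap removes exactly one inversion.
Count inversions — for each element, later elements that are smaller:
0: none → 0
1: none → 0
10: 5 → 1
5: none → 0
13: none → 0
Total inversions: 0 + 0 + 1 + 0 + 0 = 1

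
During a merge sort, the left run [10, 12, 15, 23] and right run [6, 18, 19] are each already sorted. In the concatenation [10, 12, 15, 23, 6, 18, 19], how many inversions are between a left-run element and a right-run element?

6 cross-inversions

Take each right-half value and tally the left-half values above it:
r = 6: 10, 12, 15, 23 → 4
r = 18: 23 → 1
r = 19: 23 → 1
Cross-inversions: 4 + 1 + 1 = 6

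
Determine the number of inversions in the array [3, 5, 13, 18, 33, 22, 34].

1 inversion

Sweep left to right; for each value list the smaller values that follow it:
3: 0
5: 0
13: 0
18: 0
33: 1
22: 0
34: 0
Sum: 0 + 0 + 0 + 0 + 1 + 0 + 0 = 1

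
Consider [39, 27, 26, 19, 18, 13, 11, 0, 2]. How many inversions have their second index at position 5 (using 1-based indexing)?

The element at index 5 is 18.
Elements before it: 39, 27, 26, 19
Those larger than 18: 39, 27, 26, 19

4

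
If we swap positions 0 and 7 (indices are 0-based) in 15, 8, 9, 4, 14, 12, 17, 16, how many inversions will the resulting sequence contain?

10

Positions 0 and 7 hold 15 and 16; after swapping, the array is [16, 8, 9, 4, 14, 12, 17, 15].
Sweep left to right; for each value list the smaller values that follow it:
16: 6
8: 1
9: 1
4: 0
14: 1
12: 0
17: 1
15: 0
Sum: 6 + 1 + 1 + 0 + 1 + 0 + 1 + 0 = 10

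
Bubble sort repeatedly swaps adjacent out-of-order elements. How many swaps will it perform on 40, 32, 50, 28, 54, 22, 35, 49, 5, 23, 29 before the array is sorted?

Swaps: 35

The minimum number of adjacent swaps to sort an array equals its inversion count, since every such swap removes exactly one inversion.
Count inversions — for each element, later elements that are smaller:
40: 32, 28, 22, 35, 5, 23, 29 → 7
32: 28, 22, 5, 23, 29 → 5
50: 28, 22, 35, 49, 5, 23, 29 → 7
28: 22, 5, 23 → 3
54: 22, 35, 49, 5, 23, 29 → 6
22: 5 → 1
35: 5, 23, 29 → 3
49: 5, 23, 29 → 3
5: none → 0
23: none → 0
29: none → 0
Total inversions: 7 + 5 + 7 + 3 + 6 + 1 + 3 + 3 + 0 + 0 + 0 = 35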